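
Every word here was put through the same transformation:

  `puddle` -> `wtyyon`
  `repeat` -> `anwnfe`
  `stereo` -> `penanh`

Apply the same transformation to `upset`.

twpne

This is an affine cipher: with a=0,…,z=25, each position x becomes (15x+5) mod 26.
For upset: u(20)→15·20+5≡19=t; p(15)→15·15+5≡22=w; s(18)→15·18+5≡15=p; e(4)→15·4+5≡13=n; t(19)→15·19+5≡4=e (all mod 26).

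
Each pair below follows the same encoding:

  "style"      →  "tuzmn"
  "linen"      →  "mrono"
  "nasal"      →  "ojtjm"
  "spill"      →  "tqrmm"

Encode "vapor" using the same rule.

wjqxs

Vowels shift forward by 9 and consonants shift forward by 1.
Applying it to vapor: v(cons)+1=w, a(vowel)+9=j, p(cons)+1=q, o(vowel)+9=x, r(cons)+1=s.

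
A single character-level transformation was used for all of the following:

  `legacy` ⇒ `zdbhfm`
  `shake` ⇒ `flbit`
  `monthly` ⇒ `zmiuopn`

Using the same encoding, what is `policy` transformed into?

zdjmpq

The output letters match the input read backwards, each shifted +1: legacy reversed is ycagel. Read the word backwards and shift each letter +1.
For policy: reverse → ycilop; then shift: y+1=z, c+1=d, i+1=j, l+1=m, o+1=p, p+1=q.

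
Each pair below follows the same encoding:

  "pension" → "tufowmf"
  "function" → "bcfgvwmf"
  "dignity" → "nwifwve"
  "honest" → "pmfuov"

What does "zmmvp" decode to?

booth

Each letter's alphabet position (a=0..z=25) is mapped through 7·x+18 mod 26 — an affine cipher.
Undoing it on zmmvp: z(25)→15·(25−18)≡1=b; m(12)→15·(12−18)≡14=o; m(12)→15·(12−18)≡14=o; v(21)→15·(21−18)≡19=t; p(15)→15·(15−18)≡7=h (all mod 26).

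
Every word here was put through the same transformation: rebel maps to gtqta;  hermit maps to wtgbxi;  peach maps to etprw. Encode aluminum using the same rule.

Compare letters: r→g is +15, e→t is +15, b→q is +15 — a constant shift. It's a constant shift of +15 (ROT15).
On aluminum: a+15=p, l+15=a, u+15=j, m+15=b, i+15=x, n+15=c, u+15=j, m+15=b.

pajbxcjb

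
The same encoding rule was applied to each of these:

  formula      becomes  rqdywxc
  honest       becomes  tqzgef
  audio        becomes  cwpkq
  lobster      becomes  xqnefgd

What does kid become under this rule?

wkp

The rule splits by letter class: vowels +2, consonants +12.
On kid: k(cons)+12=w, i(vowel)+2=k, d(cons)+12=p.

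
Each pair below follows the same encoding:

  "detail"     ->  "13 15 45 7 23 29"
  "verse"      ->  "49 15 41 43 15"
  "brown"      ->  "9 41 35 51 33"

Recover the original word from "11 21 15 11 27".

check

d(#4)→13 and e(#5)→15: differences scale by 2, so n = 2·pos + 5. Each letter becomes 2×(its alphabet position, a=1..z=26) + 5.
Decoding 11 21 15 11 27: 11→(11−5)÷2=3=c, 21→(21−5)÷2=8=h, 15→(15−5)÷2=5=e, 11→(11−5)÷2=3=c, 27→(27−5)÷2=11=k.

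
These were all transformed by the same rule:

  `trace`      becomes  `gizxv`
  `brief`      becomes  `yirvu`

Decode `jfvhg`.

Each pair mirrors across the alphabet (t↔g, r↔i, a↔z): positions sum to 25. This is the alphabet-reversal cipher (Atbash): a becomes z, b becomes y, etc.
Reversing it on jfvhg: j↔q, f↔u, v↔e, h↔s, g↔t.

quest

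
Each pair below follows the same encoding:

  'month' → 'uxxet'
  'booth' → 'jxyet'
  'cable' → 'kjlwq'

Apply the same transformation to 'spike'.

In month: m→u is +8, o→x is +9, n→x is +10, t→e is +11 — the shift increases by 1 each position. Letter i (0-indexed) is shifted by i+8, so successive shifts are 8, 9, 10, ….
On spike: s+8=a, p+9=y, i+10=s, k+11=v, e+12=q.

aysvq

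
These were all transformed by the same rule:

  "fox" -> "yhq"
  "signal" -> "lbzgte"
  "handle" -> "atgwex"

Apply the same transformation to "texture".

Compare letters: f→y is +19, o→h is +19, x→q is +19 — a constant shift. It's a constant shift of +19 (ROT19).
For texture: t+19=m, e+19=x, x+19=q, t+19=m, u+19=n, r+19=k, e+19=x.

mxqmnkx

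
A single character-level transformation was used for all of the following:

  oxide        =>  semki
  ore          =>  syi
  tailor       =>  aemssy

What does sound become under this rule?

zsyuk

The shift depends on letter class: consonant x→e is +7, but vowel o→s is +4. The rule splits by letter class: vowels +4, consonants +7.
For sound: s(cons)+7=z, o(vowel)+4=s, u(vowel)+4=y, n(cons)+7=u, d(cons)+7=k.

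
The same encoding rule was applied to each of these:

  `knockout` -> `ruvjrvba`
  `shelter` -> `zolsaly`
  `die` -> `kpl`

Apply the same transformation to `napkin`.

uhwrpu

Compare letters: k→r is +7, n→u is +7, o→v is +7 — a constant shift. Every letter moves 7 places later in the alphabet, wrapping around z→a.
On napkin: n+7=u, a+7=h, p+7=w, k+7=r, i+7=p, n+7=u.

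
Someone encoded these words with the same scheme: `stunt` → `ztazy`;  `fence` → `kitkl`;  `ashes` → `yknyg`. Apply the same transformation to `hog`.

mun

Read the word backwards and shift each letter +6.
On hog: reverse → goh; then shift: g+6=m, o+6=u, h+6=n.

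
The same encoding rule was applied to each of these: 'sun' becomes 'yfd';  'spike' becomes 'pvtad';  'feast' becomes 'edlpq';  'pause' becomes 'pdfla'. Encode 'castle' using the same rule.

Two steps: reverse the string, then apply a Caesar shift of +11.
On castle: reverse → eltsac; then shift: e+11=p, l+11=w, t+11=e, s+11=d, a+11=l, c+11=n.

pwedln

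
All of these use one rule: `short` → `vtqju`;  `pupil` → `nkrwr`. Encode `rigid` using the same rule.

The output letters match the input read backwards, each shifted +2: short reversed is trohs. Read the word backwards and shift each letter +2.
Applying it to rigid: reverse → digir; then shift: d+2=f, i+2=k, g+2=i, i+2=k, r+2=t.

fkikt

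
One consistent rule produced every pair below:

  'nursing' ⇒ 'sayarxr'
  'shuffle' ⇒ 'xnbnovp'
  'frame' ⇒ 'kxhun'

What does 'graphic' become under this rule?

lxhxqsn

In nursing: n→s is +5, u→a is +6, r→y is +7, s→a is +8 — the shift increases by 1 each position. Each letter shifts forward by (position + 5), i.e. 5, 6, 7, … — the shift grows by one for each successive letter.
For graphic: g+5=l, r+6=x, a+7=h, p+8=x, h+9=q, i+10=s, c+11=n.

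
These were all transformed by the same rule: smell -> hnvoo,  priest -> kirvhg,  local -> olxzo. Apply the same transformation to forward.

ulidziw

Each letter is replaced by its mirror in the alphabet: a↔z, b↔y, c↔x, and so on (the Atbash cipher).
On forward: f↔u, o↔l, r↔i, w↔d, a↔z, r↔i, d↔w.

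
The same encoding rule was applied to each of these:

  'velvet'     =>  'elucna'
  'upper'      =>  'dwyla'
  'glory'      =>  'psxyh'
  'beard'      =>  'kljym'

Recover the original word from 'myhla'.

dryer

Shifts by position in velvet: pos 0: v→e (+9), pos 1: e→l (+7), pos 2: l→u (+9), pos 3: v→c (+7) — repeating every 2. The shifts repeat in a cycle of length 2: positions 0,1,… shift by +9, +7, then the pattern repeats.
Undoing it on myhla: m−9=d, y−7=r, h−9=y, l−7=e, a−9=r.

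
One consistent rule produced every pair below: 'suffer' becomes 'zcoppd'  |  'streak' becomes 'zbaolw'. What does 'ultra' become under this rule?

btcbl

Each letter shifts forward by (position + 7), i.e. 7, 8, 9, … — the shift grows by one for each successive letter.
For ultra: u+7=b, l+8=t, t+9=c, r+10=b, a+11=l.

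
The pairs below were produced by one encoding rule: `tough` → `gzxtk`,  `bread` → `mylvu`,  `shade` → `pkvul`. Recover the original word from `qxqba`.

pupil

This is an affine cipher: with a=0,…,z=25, each position x becomes (17x+21) mod 26.
Decoding qxqba: q(16)→23·(16−21)≡15=p; x(23)→23·(23−21)≡20=u; q(16)→23·(16−21)≡15=p; b(1)→23·(1−21)≡8=i; a(0)→23·(0−21)≡11=l (all mod 26).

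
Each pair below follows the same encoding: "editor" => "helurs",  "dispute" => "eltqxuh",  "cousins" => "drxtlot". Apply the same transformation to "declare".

ehdmdsh

The rule splits by letter class: vowels +3, consonants +1.
On declare: d(cons)+1=e, e(vowel)+3=h, c(cons)+1=d, l(cons)+1=m, a(vowel)+3=d, r(cons)+1=s, e(vowel)+3=h.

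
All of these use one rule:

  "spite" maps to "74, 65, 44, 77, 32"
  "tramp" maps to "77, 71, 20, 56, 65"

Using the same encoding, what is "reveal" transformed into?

s(#19)→74 and p(#16)→65: differences scale by 3, so n = 3·pos + 17. The formula is n = 3×(alphabet index, a=1) + 17.
On reveal: r=18→71, e=5→32, v=22→83, e=5→32, a=1→20, l=12→53.

71, 32, 83, 32, 20, 53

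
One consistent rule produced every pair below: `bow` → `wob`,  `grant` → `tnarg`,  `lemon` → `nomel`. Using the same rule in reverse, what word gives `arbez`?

zebra

The output letters match the input read backwards: bow reversed is wob. The word is simply reversed.
Undoing it on arbez: then reverse → zebra.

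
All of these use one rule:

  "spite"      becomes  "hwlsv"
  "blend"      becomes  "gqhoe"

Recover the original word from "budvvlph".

The output letters match the input read backwards, each shifted +3: spite reversed is etips. Two steps: reverse the string, then apply a Caesar shift of +3.
Reversing it on budvvlph: shift back: b−3=y, u−3=r, d−3=a, v−3=s, v−3=s, l−3=i, p−3=m, h−3=e → yrassime; then reverse → emissary.

emissary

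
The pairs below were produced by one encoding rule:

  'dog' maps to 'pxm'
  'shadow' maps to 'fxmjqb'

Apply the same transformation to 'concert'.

The output letters match the input read backwards, each shifted +9: dog reversed is god. Two steps: reverse the string, then apply a Caesar shift of +9.
Applying it to concert: reverse → trecnoc; then shift: t+9=c, r+9=a, e+9=n, c+9=l, n+9=w, o+9=x, c+9=l.

canlwxl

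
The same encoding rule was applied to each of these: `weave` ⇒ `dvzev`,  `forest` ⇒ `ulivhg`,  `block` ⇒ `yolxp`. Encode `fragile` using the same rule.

This is the alphabet-reversal cipher (Atbash): a becomes z, b becomes y, etc.
For fragile: f↔u, r↔i, a↔z, g↔t, i↔r, l↔o, e↔v.

uiztrov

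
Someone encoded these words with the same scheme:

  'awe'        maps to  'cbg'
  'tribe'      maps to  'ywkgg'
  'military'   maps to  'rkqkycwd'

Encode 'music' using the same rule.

Two shifts are in play — +2 for a/e/i/o/u, +5 for every other letter.
On music: m(cons)+5=r, u(vowel)+2=w, s(cons)+5=x, i(vowel)+2=k, c(cons)+5=h.

rwxkh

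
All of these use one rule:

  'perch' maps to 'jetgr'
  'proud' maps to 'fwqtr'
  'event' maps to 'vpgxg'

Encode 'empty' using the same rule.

The output letters match the input read backwards, each shifted +2: perch reversed is hcrep. Two steps: reverse the string, then apply a Caesar shift of +2.
Applying it to empty: reverse → ytpme; then shift: y+2=a, t+2=v, p+2=r, m+2=o, e+2=g.

avrog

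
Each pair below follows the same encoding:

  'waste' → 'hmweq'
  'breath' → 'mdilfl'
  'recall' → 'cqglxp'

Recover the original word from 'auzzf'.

Shifts by position in waste: pos 0: w→h (+11), pos 1: a→m (+12), pos 2: s→w (+4), pos 3: t→e (+11), pos 4: e→q (+12) — repeating every 3. A repeating key of period 3 is used — shifts +11, +12, +4 over and over.
Undoing it on auzzf: a−11=p, u−12=i, z−4=v, z−11=o, f−12=t.

pivot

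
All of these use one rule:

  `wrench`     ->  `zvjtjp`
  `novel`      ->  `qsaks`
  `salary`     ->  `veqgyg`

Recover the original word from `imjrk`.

field

The shift increases by 1 at each position, starting from +3: 3, 4, 5, ….
Undoing it on imjrk: i−3=f, m−4=i, j−5=e, r−6=l, k−7=d.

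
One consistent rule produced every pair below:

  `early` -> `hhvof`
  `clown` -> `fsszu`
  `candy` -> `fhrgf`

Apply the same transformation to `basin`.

ehwlu

Shifts by position in early: pos 0: e→h (+3), pos 1: a→h (+7), pos 2: r→v (+4), pos 3: l→o (+3), pos 4: y→f (+7) — repeating every 3. A repeating key of period 3 is used — shifts +3, +7, +4 over and over.
On basin: b+3=e, a+7=h, s+4=w, i+3=l, n+7=u.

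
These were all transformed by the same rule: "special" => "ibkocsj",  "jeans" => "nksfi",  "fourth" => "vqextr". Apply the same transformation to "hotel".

s(18)→i(8) and p(15)→b(1) fit y≡11x+18 (mod 26); the inverse of 11 mod 26 is 19. Treating letters as 0–25, the rule is x ↦ 11x + 18 (mod 26).
Applying it to hotel: h(7)→11·7+18≡17=r; o(14)→11·14+18≡16=q; t(19)→11·19+18≡19=t; e(4)→11·4+18≡10=k; l(11)→11·11+18≡9=j (all mod 26).

rqtkj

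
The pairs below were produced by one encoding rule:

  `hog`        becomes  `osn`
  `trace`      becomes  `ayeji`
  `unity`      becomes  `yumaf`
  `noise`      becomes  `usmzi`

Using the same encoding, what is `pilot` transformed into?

The shift depends on letter class: consonant h→o is +7, but vowel o→s is +4. Vowels shift forward by 4 and consonants shift forward by 7.
On pilot: p(cons)+7=w, i(vowel)+4=m, l(cons)+7=s, o(vowel)+4=s, t(cons)+7=a.

wmssa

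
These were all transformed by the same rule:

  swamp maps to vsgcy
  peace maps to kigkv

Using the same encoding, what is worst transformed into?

zyxuc

Two steps: reverse the string, then apply a Caesar shift of +6.
On worst: reverse → tsrow; then shift: t+6=z, s+6=y, r+6=x, o+6=u, w+6=c.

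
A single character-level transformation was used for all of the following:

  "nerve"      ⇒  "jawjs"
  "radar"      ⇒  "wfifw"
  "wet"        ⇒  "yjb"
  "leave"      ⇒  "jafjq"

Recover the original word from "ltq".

The output letters match the input read backwards, each shifted +5: nerve reversed is evren. Read the word backwards and shift each letter +5.
Undoing it on ltq: shift back: l−5=g, t−5=o, q−5=l → gol; then reverse → log.

log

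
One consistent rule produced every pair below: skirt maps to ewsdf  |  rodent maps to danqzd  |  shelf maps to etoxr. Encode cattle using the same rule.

omdfxo

It's a Vigenère-style cipher with numeric key [12,12,10]: position i shifts by key[i mod 3].
For cattle: c+12=o, a+12=m, t+10=d, t+12=f, l+12=x, e+10=o.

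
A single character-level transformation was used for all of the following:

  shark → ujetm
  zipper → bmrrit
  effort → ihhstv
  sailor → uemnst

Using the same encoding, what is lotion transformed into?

The shift depends on letter class: consonant s→u is +2, but vowel a→e is +4. Vowels shift forward by 4 and consonants shift forward by 2.
Applying it to lotion: l(cons)+2=n, o(vowel)+4=s, t(cons)+2=v, i(vowel)+4=m, o(vowel)+4=s, n(cons)+2=p.

nsvmsp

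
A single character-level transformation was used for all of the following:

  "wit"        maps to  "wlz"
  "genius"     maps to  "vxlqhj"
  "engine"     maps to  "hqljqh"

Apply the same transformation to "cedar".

udghf

The word is reversed, then every letter is shifted forward by 3.
Applying it to cedar: reverse → radec; then shift: r+3=u, a+3=d, d+3=g, e+3=h, c+3=f.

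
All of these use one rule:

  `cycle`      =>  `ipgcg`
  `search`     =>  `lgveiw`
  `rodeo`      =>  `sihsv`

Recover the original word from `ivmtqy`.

umpire

The output letters match the input read backwards, each shifted +4: cycle reversed is elcyc. Read the word backwards and shift each letter +4.
Undoing it on ivmtqy: shift back: i−4=e, v−4=r, m−4=i, t−4=p, q−4=m, y−4=u → eripmu; then reverse → umpire.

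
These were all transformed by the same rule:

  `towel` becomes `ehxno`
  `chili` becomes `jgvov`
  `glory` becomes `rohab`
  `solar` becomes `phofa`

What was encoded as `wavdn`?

prime

t(19)→e(4) and o(14)→h(7) fit y≡15x+5 (mod 26); the inverse of 15 mod 26 is 7. Treating letters as 0–25, the rule is x ↦ 15x + 5 (mod 26).
Reversing it on wavdn: w(22)→7·(22−5)≡15=p; a(0)→7·(0−5)≡17=r; v(21)→7·(21−5)≡8=i; d(3)→7·(3−5)≡12=m; n(13)→7·(13−5)≡4=e (all mod 26).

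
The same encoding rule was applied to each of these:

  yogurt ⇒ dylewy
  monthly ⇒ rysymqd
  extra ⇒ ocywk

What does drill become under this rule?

Two shifts are in play — +10 for a/e/i/o/u, +5 for every other letter.
For drill: d(cons)+5=i, r(cons)+5=w, i(vowel)+10=s, l(cons)+5=q, l(cons)+5=q.

iwsqq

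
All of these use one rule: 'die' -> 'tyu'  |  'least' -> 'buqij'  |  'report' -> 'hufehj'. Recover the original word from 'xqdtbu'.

handle

This is a Caesar cipher with shift 16.
Decoding xqdtbu: x−16=h, q−16=a, d−16=n, t−16=d, b−16=l, u−16=e.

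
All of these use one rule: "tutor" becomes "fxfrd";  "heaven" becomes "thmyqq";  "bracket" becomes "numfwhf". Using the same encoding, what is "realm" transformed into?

dhmoy

Shifts by position in tutor: pos 0: t→f (+12), pos 1: u→x (+3), pos 2: t→f (+12), pos 3: o→r (+3) — repeating every 2. The shifts repeat in a cycle of length 2: positions 0,1,… shift by +12, +3, then the pattern repeats.
For realm: r+12=d, e+3=h, a+12=m, l+3=o, m+12=y.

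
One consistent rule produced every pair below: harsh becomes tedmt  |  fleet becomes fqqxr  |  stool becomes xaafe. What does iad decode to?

The output letters match the input read backwards, each shifted +12: harsh reversed is hsrah. Two steps: reverse the string, then apply a Caesar shift of +12.
Decoding iad: shift back: i−12=w, a−12=o, d−12=r → wor; then reverse → row.

row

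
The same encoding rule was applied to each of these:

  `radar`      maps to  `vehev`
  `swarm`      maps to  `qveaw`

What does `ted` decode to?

zap

The word is reversed, then every letter is shifted forward by 4.
Undoing it on ted: shift back: t−4=p, e−4=a, d−4=z → paz; then reverse → zap.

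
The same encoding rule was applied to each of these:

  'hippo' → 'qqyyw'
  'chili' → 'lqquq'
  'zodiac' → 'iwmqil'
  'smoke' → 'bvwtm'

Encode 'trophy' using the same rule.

cawyqh

The rule splits by letter class: vowels +8, consonants +9.
For trophy: t(cons)+9=c, r(cons)+9=a, o(vowel)+8=w, p(cons)+9=y, h(cons)+9=q, y(cons)+9=h.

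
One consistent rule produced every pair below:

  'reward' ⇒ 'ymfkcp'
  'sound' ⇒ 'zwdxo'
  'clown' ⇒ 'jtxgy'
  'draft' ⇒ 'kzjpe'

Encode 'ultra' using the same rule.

btcbl

The shift increases by 1 at each position, starting from +7: 7, 8, 9, ….
On ultra: u+7=b, l+8=t, t+9=c, r+10=b, a+11=l.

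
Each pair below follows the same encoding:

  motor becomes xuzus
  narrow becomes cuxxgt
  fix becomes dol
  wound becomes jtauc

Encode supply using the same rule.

The output letters match the input read backwards, each shifted +6: motor reversed is rotom. Two steps: reverse the string, then apply a Caesar shift of +6.
Applying it to supply: reverse → ylppus; then shift: y+6=e, l+6=r, p+6=v, p+6=v, u+6=a, s+6=y.

ervvay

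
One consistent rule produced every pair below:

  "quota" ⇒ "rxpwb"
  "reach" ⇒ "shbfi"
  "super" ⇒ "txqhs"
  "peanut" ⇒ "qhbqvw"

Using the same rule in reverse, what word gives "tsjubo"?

Shifts by position in quota: pos 0: q→r (+1), pos 1: u→x (+3), pos 2: o→p (+1), pos 3: t→w (+3) — repeating every 2. The shifts repeat in a cycle of length 2: positions 0,1,… shift by +1, +3, then the pattern repeats.
Decoding tsjubo: t−1=s, s−3=p, j−1=i, u−3=r, b−1=a, o−3=l.

spiral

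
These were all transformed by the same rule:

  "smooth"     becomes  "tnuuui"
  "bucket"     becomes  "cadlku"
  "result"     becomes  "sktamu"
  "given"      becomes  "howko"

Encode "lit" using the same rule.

The shift depends on letter class: consonant s→t is +1, but vowel o→u is +6. Vowels shift forward by 6 and consonants shift forward by 1.
On lit: l(cons)+1=m, i(vowel)+6=o, t(cons)+1=u.

mou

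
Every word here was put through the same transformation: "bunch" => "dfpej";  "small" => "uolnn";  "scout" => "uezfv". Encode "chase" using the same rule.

ejlup

Two shifts are in play — +11 for a/e/i/o/u, +2 for every other letter.
On chase: c(cons)+2=e, h(cons)+2=j, a(vowel)+11=l, s(cons)+2=u, e(vowel)+11=p.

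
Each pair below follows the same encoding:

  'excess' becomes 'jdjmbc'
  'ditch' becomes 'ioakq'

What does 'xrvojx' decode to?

In excess: e→j is +5, x→d is +6, c→j is +7, e→m is +8 — the shift increases by 1 each position. Each letter shifts forward by (position + 5), i.e. 5, 6, 7, … — the shift grows by one for each successive letter.
Decoding xrvojx: x−5=s, r−6=l, v−7=o, o−8=g, j−9=a, x−10=n.

slogan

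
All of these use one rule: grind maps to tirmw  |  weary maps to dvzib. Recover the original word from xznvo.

camel

Each pair mirrors across the alphabet (g↔t, r↔i, i↔r): positions sum to 25. Each letter is replaced by its mirror in the alphabet: a↔z, b↔y, c↔x, and so on (the Atbash cipher).
Undoing it on xznvo: x↔c, z↔a, n↔m, v↔e, o↔l.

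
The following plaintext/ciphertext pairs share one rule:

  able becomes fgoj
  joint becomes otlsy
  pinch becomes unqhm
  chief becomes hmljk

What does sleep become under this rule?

Shifts by position in able: pos 0: a→f (+5), pos 1: b→g (+5), pos 2: l→o (+3), pos 3: e→j (+5) — repeating every 3. The shifts repeat in a cycle of length 3: positions 0,1,… shift by +5, +5, +3, then the pattern repeats.
Applying it to sleep: s+5=x, l+5=q, e+3=h, e+5=j, p+5=u.

xqhju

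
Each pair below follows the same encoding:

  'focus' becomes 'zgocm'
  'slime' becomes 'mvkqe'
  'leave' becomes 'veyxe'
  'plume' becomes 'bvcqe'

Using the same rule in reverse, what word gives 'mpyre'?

f(5)→z(25) and o(14)→g(6) fit y≡21x+24 (mod 26); the inverse of 21 mod 26 is 5. Each letter's alphabet position (a=0..z=25) is mapped through 21·x+24 mod 26 — an affine cipher.
Reversing it on mpyre: m(12)→5·(12−24)≡18=s; p(15)→5·(15−24)≡7=h; y(24)→5·(24−24)≡0=a; r(17)→5·(17−24)≡17=r; e(4)→5·(4−24)≡4=e (all mod 26).

share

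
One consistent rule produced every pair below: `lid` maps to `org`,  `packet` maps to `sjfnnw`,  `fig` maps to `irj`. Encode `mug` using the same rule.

pdj

The shift depends on letter class: consonant l→o is +3, but vowel i→r is +9. Two shifts are in play — +9 for a/e/i/o/u, +3 for every other letter.
For mug: m(cons)+3=p, u(vowel)+9=d, g(cons)+3=j.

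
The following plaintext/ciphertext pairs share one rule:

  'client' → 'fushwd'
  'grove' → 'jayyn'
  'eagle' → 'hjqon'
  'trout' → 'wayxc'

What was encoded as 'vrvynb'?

silver

Shifts by position in client: pos 0: c→f (+3), pos 1: l→u (+9), pos 2: i→s (+10), pos 3: e→h (+3), pos 4: n→w (+9), pos 5: t→d (+10) — repeating every 3. The shifts repeat in a cycle of length 3: positions 0,1,… shift by +3, +9, +10, then the pattern repeats.
Reversing it on vrvynb: v−3=s, r−9=i, v−10=l, y−3=v, n−9=e, b−10=r.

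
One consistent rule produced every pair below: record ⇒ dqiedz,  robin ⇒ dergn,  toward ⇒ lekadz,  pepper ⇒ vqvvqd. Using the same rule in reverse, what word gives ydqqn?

green

Each letter's alphabet position (a=0..z=25) is mapped through 17·x+0 mod 26 — an affine cipher.
Undoing it on ydqqn: y(24)→23·(24−0)≡6=g; d(3)→23·(3−0)≡17=r; q(16)→23·(16−0)≡4=e; q(16)→23·(16−0)≡4=e; n(13)→23·(13−0)≡13=n (all mod 26).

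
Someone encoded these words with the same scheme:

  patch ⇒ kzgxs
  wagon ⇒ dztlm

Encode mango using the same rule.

Each pair mirrors across the alphabet (p↔k, a↔z, t↔g): positions sum to 25. Letters are reflected about the middle of the alphabet (position → 25−position): Atbash.
For mango: m↔n, a↔z, n↔m, g↔t, o↔l.

nzmtl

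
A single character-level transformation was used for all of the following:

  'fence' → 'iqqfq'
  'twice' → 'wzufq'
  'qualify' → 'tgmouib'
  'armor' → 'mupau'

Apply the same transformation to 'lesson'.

oqvvaq

Vowels shift forward by 12 and consonants shift forward by 3.
For lesson: l(cons)+3=o, e(vowel)+12=q, s(cons)+3=v, s(cons)+3=v, o(vowel)+12=a, n(cons)+3=q.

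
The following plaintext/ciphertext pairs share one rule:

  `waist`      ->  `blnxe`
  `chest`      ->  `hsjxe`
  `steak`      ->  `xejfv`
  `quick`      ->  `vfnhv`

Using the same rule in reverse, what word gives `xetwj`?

story

Shifts by position in waist: pos 0: w→b (+5), pos 1: a→l (+11), pos 2: i→n (+5), pos 3: s→x (+5), pos 4: t→e (+11) — repeating every 3. It's a Vigenère-style cipher with numeric key [5,11,5]: position i shifts by key[i mod 3].
Undoing it on xetwj: x−5=s, e−11=t, t−5=o, w−5=r, j−11=y.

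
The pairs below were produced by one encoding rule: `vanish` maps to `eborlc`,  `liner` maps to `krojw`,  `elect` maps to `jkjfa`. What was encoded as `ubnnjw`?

v(21)→e(4) and a(0)→b(1) fit y≡15x+1 (mod 26); the inverse of 15 mod 26 is 7. Treating letters as 0–25, the rule is x ↦ 15x + 1 (mod 26).
Reversing it on ubnnjw: u(20)→7·(20−1)≡3=d; b(1)→7·(1−1)≡0=a; n(13)→7·(13−1)≡6=g; n(13)→7·(13−1)≡6=g; j(9)→7·(9−1)≡4=e; w(22)→7·(22−1)≡17=r (all mod 26).

dagger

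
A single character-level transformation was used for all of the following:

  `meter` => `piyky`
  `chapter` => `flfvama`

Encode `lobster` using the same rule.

In meter: m→p is +3, e→i is +4, t→y is +5, e→k is +6 — the shift increases by 1 each position. The shift increases by 1 at each position, starting from +3: 3, 4, 5, ….
For lobster: l+3=o, o+4=s, b+5=g, s+6=y, t+7=a, e+8=m, r+9=a.

osgyama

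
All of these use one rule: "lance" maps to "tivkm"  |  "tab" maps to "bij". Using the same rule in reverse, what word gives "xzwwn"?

Compare letters: l→t is +8, a→i is +8, n→v is +8 — a constant shift. Each letter is shifted forward by 8 in the alphabet (a Caesar shift of +8).
Decoding xzwwn: x−8=p, z−8=r, w−8=o, w−8=o, n−8=f.

proof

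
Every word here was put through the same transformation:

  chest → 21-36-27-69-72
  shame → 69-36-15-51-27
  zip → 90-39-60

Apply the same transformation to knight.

45-54-39-33-36-72

c(#3)→21 and h(#8)→36: differences scale by 3, so n = 3·pos + 12. With a=1..z=26, the number is 3·pos + 12.
Applying it to knight: k=11→45, n=14→54, i=9→39, g=7→33, h=8→36, t=20→72.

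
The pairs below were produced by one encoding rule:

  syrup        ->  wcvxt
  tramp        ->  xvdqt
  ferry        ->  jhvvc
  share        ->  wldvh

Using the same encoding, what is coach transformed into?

grdgl

The shift depends on letter class: consonant s→w is +4, but vowel u→x is +3. The rule splits by letter class: vowels +3, consonants +4.
On coach: c(cons)+4=g, o(vowel)+3=r, a(vowel)+3=d, c(cons)+4=g, h(cons)+4=l.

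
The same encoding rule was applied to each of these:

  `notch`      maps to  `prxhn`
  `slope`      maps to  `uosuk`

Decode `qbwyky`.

oyster

In notch: n→p is +2, o→r is +3, t→x is +4, c→h is +5 — the shift increases by 1 each position. Each letter shifts forward by (position + 2), i.e. 2, 3, 4, … — the shift grows by one for each successive letter.
Undoing it on qbwyky: q−2=o, b−3=y, w−4=s, y−5=t, k−6=e, y−7=r.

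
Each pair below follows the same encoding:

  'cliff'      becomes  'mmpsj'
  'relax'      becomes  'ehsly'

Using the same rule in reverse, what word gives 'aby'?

The output letters match the input read backwards, each shifted +7: cliff reversed is ffilc. Two steps: reverse the string, then apply a Caesar shift of +7.
Reversing it on aby: shift back: a−7=t, b−7=u, y−7=r → tur; then reverse → rut.

rut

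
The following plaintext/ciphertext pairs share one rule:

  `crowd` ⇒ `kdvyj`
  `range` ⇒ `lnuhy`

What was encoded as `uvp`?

The output letters match the input read backwards, each shifted +7: crowd reversed is dworc. Two steps: reverse the string, then apply a Caesar shift of +7.
Undoing it on uvp: shift back: u−7=n, v−7=o, p−7=i → noi; then reverse → ion.

ion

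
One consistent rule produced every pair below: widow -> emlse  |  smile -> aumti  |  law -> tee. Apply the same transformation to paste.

xeabi

The shift depends on letter class: consonant w→e is +8, but vowel i→m is +4. The rule splits by letter class: vowels +4, consonants +8.
On paste: p(cons)+8=x, a(vowel)+4=e, s(cons)+8=a, t(cons)+8=b, e(vowel)+4=i.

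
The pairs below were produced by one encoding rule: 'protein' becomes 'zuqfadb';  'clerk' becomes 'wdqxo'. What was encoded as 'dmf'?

tar

The output letters match the input read backwards, each shifted +12: protein reversed is nietorp. Two steps: reverse the string, then apply a Caesar shift of +12.
Undoing it on dmf: shift back: d−12=r, m−12=a, f−12=t → rat; then reverse → tar.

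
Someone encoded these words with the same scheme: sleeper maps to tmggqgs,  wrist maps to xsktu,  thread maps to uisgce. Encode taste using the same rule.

The shift depends on letter class: consonant s→t is +1, but vowel e→g is +2. Two shifts are in play — +2 for a/e/i/o/u, +1 for every other letter.
For taste: t(cons)+1=u, a(vowel)+2=c, s(cons)+1=t, t(cons)+1=u, e(vowel)+2=g.

uctug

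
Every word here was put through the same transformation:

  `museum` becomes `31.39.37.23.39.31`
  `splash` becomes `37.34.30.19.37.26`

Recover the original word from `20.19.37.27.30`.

m is letter #13 and maps to 31: an offset of 18. The number is (letter's place in the alphabet, a=1) + 18.
Decoding 20.19.37.27.30: 20→(20−18)÷1=2=b, 19→(19−18)÷1=1=a, 37→(37−18)÷1=19=s, 27→(27−18)÷1=9=i, 30→(30−18)÷1=12=l.

basil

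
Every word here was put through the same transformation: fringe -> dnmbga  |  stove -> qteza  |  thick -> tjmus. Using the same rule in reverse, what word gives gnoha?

f(5)→d(3) and r(17)→n(13) fit y≡3x+14 (mod 26); the inverse of 3 mod 26 is 9. This is an affine cipher: with a=0,…,z=25, each position x becomes (3x+14) mod 26.
Reversing it on gnoha: g(6)→9·(6−14)≡6=g; n(13)→9·(13−14)≡17=r; o(14)→9·(14−14)≡0=a; h(7)→9·(7−14)≡15=p; a(0)→9·(0−14)≡4=e (all mod 26).

grape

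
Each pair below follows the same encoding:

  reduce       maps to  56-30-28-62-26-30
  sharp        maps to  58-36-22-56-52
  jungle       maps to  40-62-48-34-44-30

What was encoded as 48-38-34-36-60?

r(#18)→56 and e(#5)→30: differences scale by 2, so n = 2·pos + 20. With a=1..z=26, the number is 2·pos + 20.
Undoing it on 48-38-34-36-60: 48→(48−20)÷2=14=n, 38→(38−20)÷2=9=i, 34→(34−20)÷2=7=g, 36→(36−20)÷2=8=h, 60→(60−20)÷2=20=t.

night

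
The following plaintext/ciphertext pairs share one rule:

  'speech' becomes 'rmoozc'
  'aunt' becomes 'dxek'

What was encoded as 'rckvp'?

flash

The output letters match the input read backwards, each shifted +10: speech reversed is hceeps. Two steps: reverse the string, then apply a Caesar shift of +10.
Reversing it on rckvp: shift back: r−10=h, c−10=s, k−10=a, v−10=l, p−10=f → hsalf; then reverse → flash.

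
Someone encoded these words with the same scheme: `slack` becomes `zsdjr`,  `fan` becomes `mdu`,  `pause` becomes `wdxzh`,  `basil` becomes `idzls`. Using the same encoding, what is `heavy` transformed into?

ohdcf

The shift depends on letter class: consonant s→z is +7, but vowel a→d is +3. Two shifts are in play — +3 for a/e/i/o/u, +7 for every other letter.
Applying it to heavy: h(cons)+7=o, e(vowel)+3=h, a(vowel)+3=d, v(cons)+7=c, y(cons)+7=f.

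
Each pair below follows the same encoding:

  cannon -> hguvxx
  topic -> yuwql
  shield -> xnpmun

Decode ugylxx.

pardon

In cannon: c→h is +5, a→g is +6, n→u is +7, n→v is +8 — the shift increases by 1 each position. Letter i (0-indexed) is shifted by i+5, so successive shifts are 5, 6, 7, ….
Reversing it on ugylxx: u−5=p, g−6=a, y−7=r, l−8=d, x−9=o, x−10=n.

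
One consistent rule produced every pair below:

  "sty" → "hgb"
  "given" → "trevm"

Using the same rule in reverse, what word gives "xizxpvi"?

cracker

Each pair mirrors across the alphabet (s↔h, t↔g, y↔b): positions sum to 25. Letters are reflected about the middle of the alphabet (position → 25−position): Atbash.
Decoding xizxpvi: x↔c, i↔r, z↔a, x↔c, p↔k, v↔e, i↔r.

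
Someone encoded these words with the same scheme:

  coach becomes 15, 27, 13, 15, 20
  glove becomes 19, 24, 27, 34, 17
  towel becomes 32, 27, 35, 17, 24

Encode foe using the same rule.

c is letter #3 and maps to 15: an offset of 12. Each letter is replaced by its alphabet position (a=1..z=26) + 12.
Applying it to foe: f=6→18, o=15→27, e=5→17.

18, 27, 17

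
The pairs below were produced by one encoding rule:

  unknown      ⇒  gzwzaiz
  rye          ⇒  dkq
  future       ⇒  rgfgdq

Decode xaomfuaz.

location

Compare letters: u→g is +12, n→z is +12, k→w is +12 — a constant shift. It's a constant shift of +12 (ROT12).
Decoding xaomfuaz: x−12=l, a−12=o, o−12=c, m−12=a, f−12=t, u−12=i, a−12=o, z−12=n.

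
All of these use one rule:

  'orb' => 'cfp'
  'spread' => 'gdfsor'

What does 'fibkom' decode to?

runway

Compare letters: o→c is +14, r→f is +14, b→p is +14 — a constant shift. Each letter is shifted forward by 14 in the alphabet (a Caesar shift of +14).
Undoing it on fibkom: f−14=r, i−14=u, b−14=n, k−14=w, o−14=a, m−14=y.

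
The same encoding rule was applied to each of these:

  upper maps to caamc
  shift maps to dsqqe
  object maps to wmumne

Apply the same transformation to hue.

Two shifts are in play — +8 for a/e/i/o/u, +11 for every other letter.
Applying it to hue: h(cons)+11=s, u(vowel)+8=c, e(vowel)+8=m.

scm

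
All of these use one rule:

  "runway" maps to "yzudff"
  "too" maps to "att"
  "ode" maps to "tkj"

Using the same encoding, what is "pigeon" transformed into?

wnnjtu

The shift depends on letter class: consonant r→y is +7, but vowel u→z is +5. The rule splits by letter class: vowels +5, consonants +7.
Applying it to pigeon: p(cons)+7=w, i(vowel)+5=n, g(cons)+7=n, e(vowel)+5=j, o(vowel)+5=t, n(cons)+7=u.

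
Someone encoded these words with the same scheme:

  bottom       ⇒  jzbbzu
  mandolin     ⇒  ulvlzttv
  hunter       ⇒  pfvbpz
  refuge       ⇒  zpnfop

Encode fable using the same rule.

nljtp

The shift depends on letter class: consonant b→j is +8, but vowel o→z is +11. Two shifts are in play — +11 for a/e/i/o/u, +8 for every other letter.
For fable: f(cons)+8=n, a(vowel)+11=l, b(cons)+8=j, l(cons)+8=t, e(vowel)+11=p.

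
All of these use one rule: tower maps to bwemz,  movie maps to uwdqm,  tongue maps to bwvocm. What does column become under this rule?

Each letter is shifted forward by 8 in the alphabet (a Caesar shift of +8).
On column: c+8=k, o+8=w, l+8=t, u+8=c, m+8=u, n+8=v.

kwtcuv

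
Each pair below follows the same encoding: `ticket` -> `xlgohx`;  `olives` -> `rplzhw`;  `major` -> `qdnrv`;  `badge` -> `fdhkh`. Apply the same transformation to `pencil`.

thrglp

The shift depends on letter class: consonant t→x is +4, but vowel i→l is +3. Vowels shift forward by 3 and consonants shift forward by 4.
On pencil: p(cons)+4=t, e(vowel)+3=h, n(cons)+4=r, c(cons)+4=g, i(vowel)+3=l, l(cons)+4=p.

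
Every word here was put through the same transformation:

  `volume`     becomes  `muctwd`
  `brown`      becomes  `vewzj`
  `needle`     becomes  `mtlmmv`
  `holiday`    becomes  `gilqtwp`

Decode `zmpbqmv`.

Two steps: reverse the string, then apply a Caesar shift of +8.
Reversing it on zmpbqmv: shift back: z−8=r, m−8=e, p−8=h, b−8=t, q−8=i, m−8=e, v−8=n → rehtien; then reverse → neither.

neither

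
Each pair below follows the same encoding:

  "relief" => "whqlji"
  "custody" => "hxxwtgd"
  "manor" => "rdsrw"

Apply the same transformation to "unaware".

zqfzfuj

Shifts by position in relief: pos 0: r→w (+5), pos 1: e→h (+3), pos 2: l→q (+5), pos 3: i→l (+3) — repeating every 2. The shifts repeat in a cycle of length 2: positions 0,1,… shift by +5, +3, then the pattern repeats.
For unaware: u+5=z, n+3=q, a+5=f, w+3=z, a+5=f, r+3=u, e+5=j.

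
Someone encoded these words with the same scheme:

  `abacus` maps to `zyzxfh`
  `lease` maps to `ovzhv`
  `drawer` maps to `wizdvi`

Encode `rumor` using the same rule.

ifnli

Each letter is replaced by its mirror in the alphabet: a↔z, b↔y, c↔x, and so on (the Atbash cipher).
Applying it to rumor: r↔i, u↔f, m↔n, o↔l, r↔i.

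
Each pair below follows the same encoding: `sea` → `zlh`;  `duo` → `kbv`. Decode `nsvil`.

globe

Compare letters: s→z is +7, e→l is +7, a→h is +7 — a constant shift. Every letter moves 7 places later in the alphabet, wrapping around z→a.
Undoing it on nsvil: n−7=g, s−7=l, v−7=o, i−7=b, l−7=e.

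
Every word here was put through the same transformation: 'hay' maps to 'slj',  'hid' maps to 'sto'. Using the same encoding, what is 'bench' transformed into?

Each letter is shifted forward by 11 in the alphabet (a Caesar shift of +11).
On bench: b+11=m, e+11=p, n+11=y, c+11=n, h+11=s.

mpyns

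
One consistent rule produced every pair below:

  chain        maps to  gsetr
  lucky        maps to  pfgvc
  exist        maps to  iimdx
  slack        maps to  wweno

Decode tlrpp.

Shifts by position in chain: pos 0: c→g (+4), pos 1: h→s (+11), pos 2: a→e (+4), pos 3: i→t (+11) — repeating every 2. It's a Vigenère-style cipher with numeric key [4,11]: position i shifts by key[i mod 2].
Undoing it on tlrpp: t−4=p, l−11=a, r−4=n, p−11=e, p−4=l.

panel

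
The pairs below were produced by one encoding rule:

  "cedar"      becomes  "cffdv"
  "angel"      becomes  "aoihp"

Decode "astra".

arrow

In cedar: c→c is +0, e→f is +1, d→f is +2, a→d is +3 — the shift increases by 1 each position. The shift increases by 1 at each position, starting from +0: 0, 1, 2, ….
Reversing it on astra: a−0=a, s−1=r, t−2=r, r−3=o, a−4=w.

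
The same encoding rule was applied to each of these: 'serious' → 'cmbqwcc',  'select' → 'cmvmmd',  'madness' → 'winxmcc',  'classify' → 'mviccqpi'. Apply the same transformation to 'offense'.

The shift depends on letter class: consonant s→c is +10, but vowel e→m is +8. Two shifts are in play — +8 for a/e/i/o/u, +10 for every other letter.
For offense: o(vowel)+8=w, f(cons)+10=p, f(cons)+10=p, e(vowel)+8=m, n(cons)+10=x, s(cons)+10=c, e(vowel)+8=m.

wppmxcm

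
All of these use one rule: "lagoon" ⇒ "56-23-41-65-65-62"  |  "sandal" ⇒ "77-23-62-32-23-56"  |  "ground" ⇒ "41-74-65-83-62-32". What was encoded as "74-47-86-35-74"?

river

With a=1..z=26, the number is 3·pos + 20.
Undoing it on 74-47-86-35-74: 74→(74−20)÷3=18=r, 47→(47−20)÷3=9=i, 86→(86−20)÷3=22=v, 35→(35−20)÷3=5=e, 74→(74−20)÷3=18=r.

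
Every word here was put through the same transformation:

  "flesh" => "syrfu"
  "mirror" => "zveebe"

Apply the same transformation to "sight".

fvtug

Compare letters: f→s is +13, l→y is +13, e→r is +13 — a constant shift. It's a constant shift of +13 (ROT13).
Applying it to sight: s+13=f, i+13=v, g+13=t, h+13=u, t+13=g.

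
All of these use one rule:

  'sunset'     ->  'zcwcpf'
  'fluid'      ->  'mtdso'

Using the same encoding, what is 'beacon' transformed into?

In sunset: s→z is +7, u→c is +8, n→w is +9, s→c is +10 — the shift increases by 1 each position. The shift increases by 1 at each position, starting from +7: 7, 8, 9, ….
On beacon: b+7=i, e+8=m, a+9=j, c+10=m, o+11=z, n+12=z.

imjmzz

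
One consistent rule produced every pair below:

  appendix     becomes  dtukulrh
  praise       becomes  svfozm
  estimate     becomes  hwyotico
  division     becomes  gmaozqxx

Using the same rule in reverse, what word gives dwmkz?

ashes

Each letter shifts forward by (position + 3), i.e. 3, 4, 5, … — the shift grows by one for each successive letter.
Undoing it on dwmkz: d−3=a, w−4=s, m−5=h, k−6=e, z−7=s.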